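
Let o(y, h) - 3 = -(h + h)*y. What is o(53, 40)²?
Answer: 17952169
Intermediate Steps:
o(y, h) = 3 - 2*h*y (o(y, h) = 3 - (h + h)*y = 3 - 2*h*y)
o(53, 40)² = (3 - 2*40*53)² = (3 - 4240)² = (-4237)² = 17952169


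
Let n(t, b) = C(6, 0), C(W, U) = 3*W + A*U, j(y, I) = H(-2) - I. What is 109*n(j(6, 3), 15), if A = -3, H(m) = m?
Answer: 1962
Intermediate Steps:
j(y, I) = -2 - I
C(W, U) = -3*U + 3*W (C(W, U) = 3*W - 3*U = -3*U + 3*W)
n(t, b) = 18 (n(t, b) = -3*0 + 3*6 = 0 + 18 = 18)
109*n(j(6, 3), 15) = 109*18 = 1962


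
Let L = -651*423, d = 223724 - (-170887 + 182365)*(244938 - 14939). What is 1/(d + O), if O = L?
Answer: -1/2639980171 ≈ -3.7879e-10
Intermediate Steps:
d = -2639704798 (d = 223724 - 11478*229999 = 223724 - 1*2639928522 = 223724 - 2639928522 = -2639704798)
L = -275373
O = -275373
1/(d + O) = 1/(-2639704798 - 275373) = 1/(-2639980171) = -1/2639980171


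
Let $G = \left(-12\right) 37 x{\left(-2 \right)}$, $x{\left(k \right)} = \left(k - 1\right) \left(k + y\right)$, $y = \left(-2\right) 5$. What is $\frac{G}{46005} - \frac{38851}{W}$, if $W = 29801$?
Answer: $- \frac{754559813}{456998335} \approx -1.6511$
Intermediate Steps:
$y = -10$
$x{\left(k \right)} = \left(-1 + k\right) \left(-10 + k\right)$ ($x{\left(k \right)} = \left(k - 1\right) \left(k - 10\right) = \left(-1 + k\right) \left(-10 + k\right)$)
$G = -15984$ ($G = \left(-12\right) 37 \left(10 + \left(-2\right)^{2} - -22\right) = - 444 \left(10 + 4 + 22\right) = \left(-444\right) 36 = -15984$)
$\frac{G}{46005} - \frac{38851}{W} = - \frac{15984}{46005} - \frac{38851}{29801} = \left(-15984\right) \frac{1}{46005} - \frac{38851}{29801} = - \frac{5328}{15335} - \frac{38851}{29801} = - \frac{754559813}{456998335}$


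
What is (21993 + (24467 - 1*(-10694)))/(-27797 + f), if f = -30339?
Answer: -28577/29068 ≈ -0.98311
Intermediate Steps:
(21993 + (24467 - 1*(-10694)))/(-27797 + f) = (21993 + (24467 - 1*(-10694)))/(-27797 - 30339) = (21993 + (24467 + 10694))/(-58136) = (21993 + 35161)*(-1/58136) = 57154*(-1/58136) = -28577/29068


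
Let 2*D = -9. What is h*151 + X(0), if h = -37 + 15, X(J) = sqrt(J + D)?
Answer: -3322 + 3*I*sqrt(2)/2 ≈ -3322.0 + 2.1213*I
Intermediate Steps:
D = -9/2 (D = (1/2)*(-9) = -9/2 ≈ -4.5000)
X(J) = sqrt(-9/2 + J) (X(J) = sqrt(J - 9/2) = sqrt(-9/2 + J))
h = -22
h*151 + X(0) = -22*151 + sqrt(-18 + 4*0)/2 = -3322 + sqrt(-18 + 0)/2 = -3322 + sqrt(-18)/2 = -3322 + (3*I*sqrt(2))/2 = -3322 + 3*I*sqrt(2)/2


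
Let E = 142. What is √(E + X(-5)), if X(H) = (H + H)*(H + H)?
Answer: 11*√2 ≈ 15.556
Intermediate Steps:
X(H) = 4*H² (X(H) = (2*H)*(2*H) = 4*H²)
√(E + X(-5)) = √(142 + 4*(-5)²) = √(142 + 4*25) = √(142 + 100) = √242 = 11*√2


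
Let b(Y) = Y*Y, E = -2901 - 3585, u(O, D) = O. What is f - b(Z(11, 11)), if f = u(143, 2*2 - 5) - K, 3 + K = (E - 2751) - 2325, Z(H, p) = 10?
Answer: 11608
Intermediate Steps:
E = -6486
K = -11565 (K = -3 + ((-6486 - 2751) - 2325) = -3 + (-9237 - 2325) = -3 - 11562 = -11565)
b(Y) = Y²
f = 11708 (f = 143 - 1*(-11565) = 143 + 11565 = 11708)
f - b(Z(11, 11)) = 11708 - 1*10² = 11708 - 1*100 = 11708 - 100 = 11608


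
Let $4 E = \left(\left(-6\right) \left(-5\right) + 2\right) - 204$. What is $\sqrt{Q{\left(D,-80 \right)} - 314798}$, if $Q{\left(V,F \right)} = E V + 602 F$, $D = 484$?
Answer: $i \sqrt{383770} \approx 619.49 i$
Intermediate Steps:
$E = -43$ ($E = \frac{\left(\left(-6\right) \left(-5\right) + 2\right) - 204}{4} = \frac{\left(30 + 2\right) - 204}{4} = \frac{32 - 204}{4} = \frac{1}{4} \left(-172\right) = -43$)
$Q{\left(V,F \right)} = - 43 V + 602 F$
$\sqrt{Q{\left(D,-80 \right)} - 314798} = \sqrt{\left(\left(-43\right) 484 + 602 \left(-80\right)\right) - 314798} = \sqrt{\left(-20812 - 48160\right) - 314798} = \sqrt{-68972 - 314798} = \sqrt{-383770} = i \sqrt{383770}$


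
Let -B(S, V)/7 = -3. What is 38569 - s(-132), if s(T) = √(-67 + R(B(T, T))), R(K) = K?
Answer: 38569 - I*√46 ≈ 38569.0 - 6.7823*I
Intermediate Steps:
B(S, V) = 21 (B(S, V) = -7*(-3) = 21)
s(T) = I*√46 (s(T) = √(-67 + 21) = √(-46) = I*√46)
38569 - s(-132) = 38569 - I*√46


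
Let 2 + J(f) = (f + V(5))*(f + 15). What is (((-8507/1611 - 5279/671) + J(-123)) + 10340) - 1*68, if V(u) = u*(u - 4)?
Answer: 24863484068/1080981 ≈ 23001.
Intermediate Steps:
V(u) = u*(-4 + u)
J(f) = -2 + (5 + f)*(15 + f) (J(f) = -2 + (f + 5*(-4 + 5))*(f + 15) = -2 + (f + 5*1)*(15 + f) = -2 + (f + 5)*(15 + f) = -2 + (5 + f)*(15 + f))
(((-8507/1611 - 5279/671) + J(-123)) + 10340) - 1*68 = (((-8507/1611 - 5279/671) + (73 + (-123)**2 + 20*(-123))) + 10340) - 1*68 = (((-8507*1/1611 - 5279*1/671) + (73 + 15129 - 2460)) + 10340) - 68 = (((-8507/1611 - 5279/671) + 12742) + 10340) - 68 = ((-14212666/1080981 + 12742) + 10340) - 68 = (13759647236/1080981 + 10340) - 68 = 24936990776/1080981 - 68 = 24863484068/1080981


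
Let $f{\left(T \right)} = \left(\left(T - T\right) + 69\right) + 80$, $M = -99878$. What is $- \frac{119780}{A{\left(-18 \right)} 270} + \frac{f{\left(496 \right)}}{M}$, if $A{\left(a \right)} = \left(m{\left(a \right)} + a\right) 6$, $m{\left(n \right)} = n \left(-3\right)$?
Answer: $- \frac{299301913}{145622124} \approx -2.0553$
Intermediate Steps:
$m{\left(n \right)} = - 3 n$
$A{\left(a \right)} = - 12 a$ ($A{\left(a \right)} = \left(- 3 a + a\right) 6 = - 2 a 6 = - 12 a$)
$f{\left(T \right)} = 149$ ($f{\left(T \right)} = \left(0 + 69\right) + 80 = 69 + 80 = 149$)
$- \frac{119780}{A{\left(-18 \right)} 270} + \frac{f{\left(496 \right)}}{M} = - \frac{119780}{\left(-12\right) \left(-18\right) 270} + \frac{149}{-99878} = - \frac{119780}{216 \cdot 270} + 149 \left(- \frac{1}{99878}\right) = - \frac{119780}{58320} - \frac{149}{99878} = \left(-119780\right) \frac{1}{58320} - \frac{149}{99878} = - \frac{5989}{2916} - \frac{149}{99878} = - \frac{299301913}{145622124}$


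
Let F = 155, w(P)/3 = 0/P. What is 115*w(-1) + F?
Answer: 155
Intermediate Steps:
w(P) = 0 (w(P) = 3*(0/P) = 3*0 = 0)
115*w(-1) + F = 115*0 + 155 = 0 + 155 = 155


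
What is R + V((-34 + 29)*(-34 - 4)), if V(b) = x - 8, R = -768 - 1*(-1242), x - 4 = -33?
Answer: 437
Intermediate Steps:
x = -29 (x = 4 - 33 = -29)
R = 474 (R = -768 + 1242 = 474)
V(b) = -37 (V(b) = -29 - 8 = -37)
R + V((-34 + 29)*(-34 - 4)) = 474 - 37 = 437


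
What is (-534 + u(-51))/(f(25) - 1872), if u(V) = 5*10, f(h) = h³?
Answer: -484/13753 ≈ -0.035192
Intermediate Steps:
u(V) = 50
(-534 + u(-51))/(f(25) - 1872) = (-534 + 50)/(25³ - 1872) = -484/(15625 - 1872) = -484/13753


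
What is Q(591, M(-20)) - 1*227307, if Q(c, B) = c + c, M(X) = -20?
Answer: -226125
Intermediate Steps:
Q(c, B) = 2*c
Q(591, M(-20)) - 1*227307 = 2*591 - 1*227307 = 1182 - 227307 = -226125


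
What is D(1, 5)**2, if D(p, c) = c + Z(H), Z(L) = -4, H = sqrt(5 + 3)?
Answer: 1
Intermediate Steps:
H = 2*sqrt(2) (H = sqrt(8) = 2*sqrt(2) ≈ 2.8284)
D(p, c) = -4 + c (D(p, c) = c - 4 = -4 + c)
D(1, 5)**2 = (-4 + 5)**2 = 1**2 = 1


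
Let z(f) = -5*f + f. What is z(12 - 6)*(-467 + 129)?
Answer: 8112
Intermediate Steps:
z(f) = -4*f
z(12 - 6)*(-467 + 129) = (-4*(12 - 6))*(-467 + 129) = -4*6*(-338) = -24*(-338) = 8112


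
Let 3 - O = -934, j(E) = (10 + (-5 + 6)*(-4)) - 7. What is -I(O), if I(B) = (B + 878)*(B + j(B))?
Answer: -1698840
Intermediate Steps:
j(E) = -1 (j(E) = (10 + 1*(-4)) - 7 = (10 - 4) - 7 = 6 - 7 = -1)
O = 937 (O = 3 - 1*(-934) = 3 + 934 = 937)
I(B) = (-1 + B)*(878 + B) (I(B) = (B + 878)*(B - 1) = (878 + B)*(-1 + B) = (-1 + B)*(878 + B))
-I(O) = -(-878 + 937**2 + 877*937) = -(-878 + 877969 + 821749) = -1*1698840 = -1698840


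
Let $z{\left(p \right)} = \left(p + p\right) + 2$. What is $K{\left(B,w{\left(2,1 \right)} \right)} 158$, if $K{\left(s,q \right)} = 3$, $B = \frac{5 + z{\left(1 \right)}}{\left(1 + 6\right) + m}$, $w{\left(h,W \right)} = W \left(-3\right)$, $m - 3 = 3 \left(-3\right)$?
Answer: $474$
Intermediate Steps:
$z{\left(p \right)} = 2 + 2 p$ ($z{\left(p \right)} = 2 p + 2 = 2 + 2 p$)
$m = -6$ ($m = 3 + 3 \left(-3\right) = 3 - 9 = -6$)
$w{\left(h,W \right)} = - 3 W$
$B = 9$ ($B = \frac{5 + \left(2 + 2 \cdot 1\right)}{\left(1 + 6\right) - 6} = \frac{5 + \left(2 + 2\right)}{7 - 6} = \frac{5 + 4}{1} = 9 \cdot 1 = 9$)
$K{\left(B,w{\left(2,1 \right)} \right)} 158 = 3 \cdot 158 = 474$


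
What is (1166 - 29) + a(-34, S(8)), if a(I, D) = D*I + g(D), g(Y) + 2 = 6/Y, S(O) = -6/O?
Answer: 2305/2 ≈ 1152.5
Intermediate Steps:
g(Y) = -2 + 6/Y
a(I, D) = -2 + 6/D + D*I (a(I, D) = D*I + (-2 + 6/D) = -2 + 6/D + D*I)
(1166 - 29) + a(-34, S(8)) = (1166 - 29) + (-2 + 6/((-6/8)) - 6/8*(-34)) = 1137 + (-2 + 6/((-6*⅛)) - 6*⅛*(-34)) = 1137 + (-2 + 6/(-¾) - ¾*(-34)) = 1137 + (-2 + 6*(-4/3) + 51/2) = 1137 + (-2 - 8 + 51/2) = 1137 + 31/2 = 2305/2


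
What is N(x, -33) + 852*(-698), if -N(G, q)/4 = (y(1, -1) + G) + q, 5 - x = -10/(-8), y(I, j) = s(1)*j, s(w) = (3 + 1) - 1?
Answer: -594567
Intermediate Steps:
s(w) = 3 (s(w) = 4 - 1 = 3)
y(I, j) = 3*j
x = 15/4 (x = 5 - (-10)/(-8) = 5 - (-10)*(-1)/8 = 5 - 1*5/4 = 5 - 5/4 = 15/4 ≈ 3.7500)
N(G, q) = 12 - 4*G - 4*q (N(G, q) = -4*((3*(-1) + G) + q) = -4*((-3 + G) + q) = -4*(-3 + G + q) = 12 - 4*G - 4*q)
N(x, -33) + 852*(-698) = (12 - 4*15/4 - 4*(-33)) + 852*(-698) = (12 - 15 + 132) - 594696 = 129 - 594696 = -594567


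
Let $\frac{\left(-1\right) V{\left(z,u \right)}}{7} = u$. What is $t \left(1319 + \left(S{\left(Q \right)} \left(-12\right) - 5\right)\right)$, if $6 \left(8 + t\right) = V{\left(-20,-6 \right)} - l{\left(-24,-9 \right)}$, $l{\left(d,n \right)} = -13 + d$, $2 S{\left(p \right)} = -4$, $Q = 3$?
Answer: $6913$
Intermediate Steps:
$V{\left(z,u \right)} = - 7 u$
$S{\left(p \right)} = -2$ ($S{\left(p \right)} = \frac{1}{2} \left(-4\right) = -2$)
$t = \frac{31}{6}$ ($t = -8 + \frac{\left(-7\right) \left(-6\right) - \left(-13 - 24\right)}{6} = -8 + \frac{42 - -37}{6} = -8 + \frac{42 + 37}{6} = -8 + \frac{1}{6} \cdot 79 = -8 + \frac{79}{6} = \frac{31}{6} \approx 5.1667$)
$t \left(1319 + \left(S{\left(Q \right)} \left(-12\right) - 5\right)\right) = \frac{31 \left(1319 - -19\right)}{6} = \frac{31 \left(1319 + \left(24 - 5\right)\right)}{6} = \frac{31 \left(1319 + 19\right)}{6} = \frac{31}{6} \cdot 1338 = 6913$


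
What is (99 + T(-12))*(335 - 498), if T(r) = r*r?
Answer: -39609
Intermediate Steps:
T(r) = r²
(99 + T(-12))*(335 - 498) = (99 + (-12)²)*(335 - 498) = (99 + 144)*(-163) = 243*(-163) = -39609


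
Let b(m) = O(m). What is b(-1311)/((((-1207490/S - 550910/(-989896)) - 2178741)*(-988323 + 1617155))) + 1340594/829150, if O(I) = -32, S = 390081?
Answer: 5540799238302028201609503931/3426953789418541279495235225 ≈ 1.6168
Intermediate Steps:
b(m) = -32
b(-1311)/((((-1207490/S - 550910/(-989896)) - 2178741)*(-988323 + 1617155))) + 1340594/829150 = -32*1/((-988323 + 1617155)*((-1207490/390081 - 550910/(-989896)) - 2178741)) + 1340594/829150 = -32*1/(628832*((-1207490*1/390081 - 550910*(-1/989896)) - 2178741)) + 1340594*(1/829150) = -32*1/(628832*((-1207490/390081 + 275455/494948) - 2178741)) + 670297/414575 = -32*1/(628832*(-490194998665/193069810788 - 2178741)) + 670297/414575 = -32/((-420649602821056573/193069810788*628832)) + 670297/414575 = -32/(-66129482760292661728184/48267452697) + 670297/414575 = -32*(-48267452697/66129482760292661728184) + 670297/414575 = 193069810788/8266185345036582716023 + 670297/414575 = 5540799238302028201609503931/3426953789418541279495235225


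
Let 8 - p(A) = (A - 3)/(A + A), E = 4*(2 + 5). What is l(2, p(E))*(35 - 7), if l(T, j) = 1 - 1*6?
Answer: -140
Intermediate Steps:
E = 28 (E = 4*7 = 28)
p(A) = 8 - (-3 + A)/(2*A) (p(A) = 8 - (A - 3)/(A + A) = 8 - (-3 + A)/(2*A))
l(T, j) = -5 (l(T, j) = 1 - 6 = -5)
l(2, p(E))*(35 - 7) = -5*(35 - 7) = -5*28 = -140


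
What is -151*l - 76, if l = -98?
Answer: 14722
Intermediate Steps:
-151*l - 76 = -151*(-98) - 76 = 14798 - 76 = 14722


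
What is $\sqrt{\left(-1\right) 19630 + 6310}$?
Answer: $6 i \sqrt{370} \approx 115.41 i$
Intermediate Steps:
$\sqrt{\left(-1\right) 19630 + 6310} = \sqrt{-19630 + 6310} = \sqrt{-13320} = 6 i \sqrt{370}$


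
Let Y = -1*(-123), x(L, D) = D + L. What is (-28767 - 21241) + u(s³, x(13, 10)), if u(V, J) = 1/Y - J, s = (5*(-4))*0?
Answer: -6153812/123 ≈ -50031.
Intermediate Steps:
Y = 123
s = 0 (s = -20*0 = 0)
u(V, J) = 1/123 - J
(-28767 - 21241) + u(s³, x(13, 10)) = (-28767 - 21241) + (1/123 - (10 + 13)) = -50008 + (1/123 - 1*23) = -50008 + (1/123 - 23) = -50008 - 2828/123 = -6153812/123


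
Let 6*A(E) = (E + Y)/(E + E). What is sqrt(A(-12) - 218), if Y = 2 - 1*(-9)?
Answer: I*sqrt(31391)/12 ≈ 14.765*I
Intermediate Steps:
Y = 11 (Y = 2 + 9 = 11)
A(E) = (11 + E)/(12*E) (A(E) = ((E + 11)/(E + E))/6 = ((11 + E)/((2*E)))/6 = ((11 + E)*(1/(2*E)))/6 = ((11 + E)/(2*E))/6 = (11 + E)/(12*E))
sqrt(A(-12) - 218) = sqrt((1/12)*(11 - 12)/(-12) - 218) = sqrt((1/12)*(-1/12)*(-1) - 218) = sqrt(1/144 - 218) = sqrt(-31391/144) = I*sqrt(31391)/12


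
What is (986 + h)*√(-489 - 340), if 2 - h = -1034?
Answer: 2022*I*√829 ≈ 58218.0*I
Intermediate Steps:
h = 1036 (h = 2 - 1*(-1034) = 2 + 1034 = 1036)
(986 + h)*√(-489 - 340) = (986 + 1036)*√(-489 - 340) = 2022*√(-829) = 2022*(I*√829) = 2022*I*√829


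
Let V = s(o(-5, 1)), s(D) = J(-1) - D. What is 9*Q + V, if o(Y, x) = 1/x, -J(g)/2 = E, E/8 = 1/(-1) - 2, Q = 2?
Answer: 65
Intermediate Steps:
E = -24 (E = 8*(1/(-1) - 2) = 8*(1*(-1) - 2) = 8*(-1 - 2) = 8*(-3) = -24)
J(g) = 48 (J(g) = -2*(-24) = 48)
s(D) = 48 - D
V = 47 (V = 48 - 1/1 = 48 - 1*1 = 48 - 1 = 47)
9*Q + V = 9*2 + 47 = 18 + 47 = 65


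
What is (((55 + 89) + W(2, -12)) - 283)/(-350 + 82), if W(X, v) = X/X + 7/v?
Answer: 1663/3216 ≈ 0.51710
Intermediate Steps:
W(X, v) = 1 + 7/v
(((55 + 89) + W(2, -12)) - 283)/(-350 + 82) = (((55 + 89) + (7 - 12)/(-12)) - 283)/(-350 + 82) = ((144 - 1/12*(-5)) - 283)/(-268) = ((144 + 5/12) - 283)*(-1/268) = (1733/12 - 283)*(-1/268) = -1663/12*(-1/268) = 1663/3216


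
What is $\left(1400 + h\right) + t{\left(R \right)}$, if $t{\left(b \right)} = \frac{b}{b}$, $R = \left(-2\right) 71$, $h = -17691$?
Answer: $-16290$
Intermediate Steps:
$R = -142$
$t{\left(b \right)} = 1$
$\left(1400 + h\right) + t{\left(R \right)} = \left(1400 - 17691\right) + 1 = -16291 + 1 = -16290$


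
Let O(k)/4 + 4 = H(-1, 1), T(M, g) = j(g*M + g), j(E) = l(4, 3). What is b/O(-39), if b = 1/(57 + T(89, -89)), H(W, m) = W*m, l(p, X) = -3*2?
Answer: -1/1020 ≈ -0.00098039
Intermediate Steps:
l(p, X) = -6
j(E) = -6
T(M, g) = -6
O(k) = -20 (O(k) = -16 + 4*(-1*1) = -16 + 4*(-1) = -16 - 4 = -20)
b = 1/51 (b = 1/(57 - 6) = 1/51 ≈ 0.019608)
b/O(-39) = (1/51)/(-20) = (1/51)*(-1/20) = -1/1020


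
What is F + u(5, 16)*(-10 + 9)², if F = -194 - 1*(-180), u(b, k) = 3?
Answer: -11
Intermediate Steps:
F = -14 (F = -194 + 180 = -14)
F + u(5, 16)*(-10 + 9)² = -14 + 3*(-10 + 9)² = -14 + 3*(-1)² = -14 + 3*1 = -14 + 3 = -11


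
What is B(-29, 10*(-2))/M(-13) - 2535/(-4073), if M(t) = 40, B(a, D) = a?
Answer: -16717/162920 ≈ -0.10261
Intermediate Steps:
B(-29, 10*(-2))/M(-13) - 2535/(-4073) = -29/40 - 2535/(-4073) = -29*1/40 - 2535*(-1/4073) = -29/40 + 2535/4073 = -16717/162920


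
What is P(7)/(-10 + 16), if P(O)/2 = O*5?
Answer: 35/3 ≈ 11.667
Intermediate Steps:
P(O) = 10*O (P(O) = 2*(O*5) = 2*(5*O) = 10*O)
P(7)/(-10 + 16) = (10*7)/(-10 + 16) = 70/6 = 70*(⅙) = 35/3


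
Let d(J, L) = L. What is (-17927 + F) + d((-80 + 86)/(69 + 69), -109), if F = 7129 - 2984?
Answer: -13891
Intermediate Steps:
F = 4145
(-17927 + F) + d((-80 + 86)/(69 + 69), -109) = (-17927 + 4145) - 109 = -13782 - 109 = -13891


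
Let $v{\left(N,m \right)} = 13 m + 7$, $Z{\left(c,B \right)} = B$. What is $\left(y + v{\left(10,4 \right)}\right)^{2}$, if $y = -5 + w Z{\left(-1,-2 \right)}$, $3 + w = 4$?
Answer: $2704$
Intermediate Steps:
$w = 1$ ($w = -3 + 4 = 1$)
$v{\left(N,m \right)} = 7 + 13 m$
$y = -7$ ($y = -5 + 1 \left(-2\right) = -5 - 2 = -7$)
$\left(y + v{\left(10,4 \right)}\right)^{2} = \left(-7 + \left(7 + 13 \cdot 4\right)\right)^{2} = \left(-7 + \left(7 + 52\right)\right)^{2} = \left(-7 + 59\right)^{2} = 52^{2} = 2704$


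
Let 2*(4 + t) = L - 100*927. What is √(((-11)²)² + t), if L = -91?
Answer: I*√127034/2 ≈ 178.21*I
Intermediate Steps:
t = -92799/2 (t = -4 + (-91 - 100*927)/2 = -4 + (-91 - 92700)/2 = -4 + (½)*(-92791) = -4 - 92791/2 = -92799/2 ≈ -46400.)
√(((-11)²)² + t) = √(((-11)²)² - 92799/2) = √(121² - 92799/2) = √(14641 - 92799/2) = √(-63517/2) = I*√127034/2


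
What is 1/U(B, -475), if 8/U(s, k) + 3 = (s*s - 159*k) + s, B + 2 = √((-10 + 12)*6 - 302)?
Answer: 37617/4 - 3*I*√290/8 ≈ 9404.3 - 6.386*I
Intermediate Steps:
B = -2 + I*√290 (B = -2 + √((-10 + 12)*6 - 302) = -2 + √(2*6 - 302) = -2 + √(12 - 302) = -2 + √(-290) = -2 + I*√290 ≈ -2.0 + 17.029*I)
U(s, k) = 8/(-3 + s + s² - 159*k) (U(s, k) = 8/(-3 + ((s*s - 159*k) + s)) = 8/(-3 + ((s² - 159*k) + s)) = 8/(-3 + (s + s² - 159*k)) = 8/(-3 + s + s² - 159*k))
1/U(B, -475) = 1/(8/(-3 + (-2 + I*√290) + (-2 + I*√290)² - 159*(-475))) = 1/(8/(-3 + (-2 + I*√290) + (-2 + I*√290)² + 75525)) = 1/(8/(75520 + (-2 + I*√290)² + I*√290)) = 9440 + (-2 + I*√290)²/8 + I*√290/8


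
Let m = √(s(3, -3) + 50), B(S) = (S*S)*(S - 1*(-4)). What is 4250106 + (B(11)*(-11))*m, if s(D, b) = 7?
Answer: 4250106 - 19965*√57 ≈ 4.0994e+6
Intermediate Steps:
B(S) = S²*(4 + S) (B(S) = S²*(S + 4) = S²*(4 + S))
m = √57 (m = √(7 + 50) = √57 ≈ 7.5498)
4250106 + (B(11)*(-11))*m = 4250106 + ((11²*(4 + 11))*(-11))*√57 = 4250106 + ((121*15)*(-11))*√57 = 4250106 + (1815*(-11))*√57 = 4250106 - 19965*√57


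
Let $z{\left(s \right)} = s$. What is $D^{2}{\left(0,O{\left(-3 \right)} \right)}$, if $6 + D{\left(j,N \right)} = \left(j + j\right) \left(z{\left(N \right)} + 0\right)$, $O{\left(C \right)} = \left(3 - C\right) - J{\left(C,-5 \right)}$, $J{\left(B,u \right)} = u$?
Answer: $36$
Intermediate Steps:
$O{\left(C \right)} = 8 - C$ ($O{\left(C \right)} = \left(3 - C\right) - -5 = \left(3 - C\right) + 5 = 8 - C$)
$D{\left(j,N \right)} = -6 + 2 N j$ ($D{\left(j,N \right)} = -6 + \left(j + j\right) \left(N + 0\right) = -6 + 2 j N = -6 + 2 N j$)
$D^{2}{\left(0,O{\left(-3 \right)} \right)} = \left(-6 + 2 \left(8 - -3\right) 0\right)^{2} = \left(-6 + 2 \left(8 + 3\right) 0\right)^{2} = \left(-6 + 2 \cdot 11 \cdot 0\right)^{2} = \left(-6 + 0\right)^{2} = \left(-6\right)^{2} = 36$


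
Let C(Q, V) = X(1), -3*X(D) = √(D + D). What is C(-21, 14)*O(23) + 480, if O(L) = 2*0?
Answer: 480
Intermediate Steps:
X(D) = -√2*√D/3 (X(D) = -√(D + D)/3 = -√2*√D/3)
C(Q, V) = -√2/3 (C(Q, V) = -√2*√1/3 = -⅓*√2*1 = -√2/3)
O(L) = 0
C(-21, 14)*O(23) + 480 = -√2/3*0 + 480 = 0 + 480 = 480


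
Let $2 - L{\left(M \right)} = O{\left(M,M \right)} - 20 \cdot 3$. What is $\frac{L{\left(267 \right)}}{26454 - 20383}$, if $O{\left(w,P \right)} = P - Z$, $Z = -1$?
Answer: $- \frac{206}{6071} \approx -0.033932$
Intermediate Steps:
$O{\left(w,P \right)} = 1 + P$ ($O{\left(w,P \right)} = P - -1 = P + 1 = 1 + P$)
$L{\left(M \right)} = 61 - M$ ($L{\left(M \right)} = 2 - \left(\left(1 + M\right) - 20 \cdot 3\right) = 2 - \left(\left(1 + M\right) - 60\right) = 2 - \left(-59 + M\right) = 61 - M$)
$\frac{L{\left(267 \right)}}{26454 - 20383} = \frac{61 - 267}{26454 - 20383} = - \frac{206}{6071}$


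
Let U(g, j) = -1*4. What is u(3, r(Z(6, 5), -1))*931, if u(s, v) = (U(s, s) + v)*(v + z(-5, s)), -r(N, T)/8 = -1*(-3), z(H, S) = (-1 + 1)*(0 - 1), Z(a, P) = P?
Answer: 625632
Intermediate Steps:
z(H, S) = 0 (z(H, S) = 0*(-1) = 0)
U(g, j) = -4
r(N, T) = -24 (r(N, T) = -(-8)*(-3) = -8*3 = -24)
u(s, v) = v*(-4 + v) (u(s, v) = (-4 + v)*(v + 0) = (-4 + v)*v = v*(-4 + v))
u(3, r(Z(6, 5), -1))*931 = -24*(-4 - 24)*931 = -24*(-28)*931 = 672*931 = 625632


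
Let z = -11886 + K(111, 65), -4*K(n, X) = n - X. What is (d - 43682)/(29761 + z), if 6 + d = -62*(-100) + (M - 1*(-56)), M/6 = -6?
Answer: -74936/35727 ≈ -2.0975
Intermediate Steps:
K(n, X) = -n/4 + X/4 (K(n, X) = -(n - X)/4 = -n/4 + X/4)
M = -36 (M = 6*(-6) = -36)
z = -23795/2 (z = -11886 + (-1/4*111 + (1/4)*65) = -11886 + (-111/4 + 65/4) = -11886 - 23/2 = -23795/2 ≈ -11898.)
d = 6214 (d = -6 + (-62*(-100) + (-36 - 1*(-56))) = -6 + (6200 + (-36 + 56)) = -6 + (6200 + 20) = -6 + 6220 = 6214)
(d - 43682)/(29761 + z) = (6214 - 43682)/(29761 - 23795/2) = -37468/35727/2 = -37468*2/35727 = -74936/35727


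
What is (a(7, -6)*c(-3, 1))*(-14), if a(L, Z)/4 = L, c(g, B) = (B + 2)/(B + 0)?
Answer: -1176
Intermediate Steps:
c(g, B) = (2 + B)/B
a(L, Z) = 4*L
(a(7, -6)*c(-3, 1))*(-14) = ((4*7)*((2 + 1)/1))*(-14) = (28*(1*3))*(-14) = (28*3)*(-14) = 84*(-14) = -1176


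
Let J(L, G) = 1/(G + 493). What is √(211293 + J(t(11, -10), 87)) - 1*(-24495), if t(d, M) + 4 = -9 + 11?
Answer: 24495 + √17769741445/290 ≈ 24955.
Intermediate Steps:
t(d, M) = -2 (t(d, M) = -4 + (-9 + 11) = -4 + 2 = -2)
J(L, G) = 1/(493 + G)
√(211293 + J(t(11, -10), 87)) - 1*(-24495) = √(211293 + 1/(493 + 87)) - 1*(-24495) = √(211293 + 1/580) + 24495 = √(122549941/580) + 24495 = √17769741445/290 + 24495 = 24495 + √17769741445/290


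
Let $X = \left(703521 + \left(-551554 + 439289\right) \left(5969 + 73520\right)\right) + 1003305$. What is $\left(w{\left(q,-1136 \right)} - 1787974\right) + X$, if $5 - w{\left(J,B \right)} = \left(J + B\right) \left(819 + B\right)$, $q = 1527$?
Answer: $-8923789781$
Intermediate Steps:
$w{\left(J,B \right)} = 5 - \left(819 + B\right) \left(B + J\right)$ ($w{\left(J,B \right)} = 5 - \left(J + B\right) \left(819 + B\right) = 5 - \left(B + J\right) \left(819 + B\right) = 5 - \left(819 + B\right) \left(B + J\right)$)
$X = -8922125759$ ($X = \left(703521 - 8923832585\right) + 1003305 = -8923129064 + 1003305 = -8922125759$)
$\left(w{\left(q,-1136 \right)} - 1787974\right) + X = \left(\left(5 - \left(-1136\right)^{2} - -930384 - 1250613 - \left(-1136\right) 1527\right) - 1787974\right) - 8922125759 = \left(\left(5 - 1290496 + 930384 - 1250613 + 1734672\right) - 1787974\right) - 8922125759 = \left(123952 - 1787974\right) - 8922125759 = -1664022 - 8922125759 = -8923789781$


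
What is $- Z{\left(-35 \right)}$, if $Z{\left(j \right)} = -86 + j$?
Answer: $121$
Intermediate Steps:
$- Z{\left(-35 \right)} = - (-86 - 35) = \left(-1\right) \left(-121\right) = 121$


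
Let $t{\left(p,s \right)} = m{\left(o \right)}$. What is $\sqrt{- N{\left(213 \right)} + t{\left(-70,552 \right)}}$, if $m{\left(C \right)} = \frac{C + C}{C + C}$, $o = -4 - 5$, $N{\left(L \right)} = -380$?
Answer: $\sqrt{381} \approx 19.519$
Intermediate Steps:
$o = -9$
$m{\left(C \right)} = 1$ ($m{\left(C \right)} = \frac{2 C}{2 C} = 2 C \frac{1}{2 C} = 1$)
$t{\left(p,s \right)} = 1$
$\sqrt{- N{\left(213 \right)} + t{\left(-70,552 \right)}} = \sqrt{\left(-1\right) \left(-380\right) + 1} = \sqrt{380 + 1} = \sqrt{381}$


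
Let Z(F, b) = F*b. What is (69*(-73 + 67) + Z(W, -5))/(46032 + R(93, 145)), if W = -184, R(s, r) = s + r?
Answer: 253/23135 ≈ 0.010936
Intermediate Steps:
R(s, r) = r + s
(69*(-73 + 67) + Z(W, -5))/(46032 + R(93, 145)) = (69*(-73 + 67) - 184*(-5))/(46032 + (145 + 93)) = (69*(-6) + 920)/(46032 + 238) = (-414 + 920)/46270 = 506*(1/46270) = 253/23135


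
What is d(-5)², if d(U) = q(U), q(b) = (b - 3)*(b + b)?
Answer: 6400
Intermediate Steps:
q(b) = 2*b*(-3 + b) (q(b) = (-3 + b)*(2*b) = 2*b*(-3 + b))
d(U) = 2*U*(-3 + U)
d(-5)² = (2*(-5)*(-3 - 5))² = (2*(-5)*(-8))² = 80² = 6400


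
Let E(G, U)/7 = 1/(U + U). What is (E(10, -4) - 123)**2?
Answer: 982081/64 ≈ 15345.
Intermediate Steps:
E(G, U) = 7/(2*U) (E(G, U) = 7/(U + U) = 7/((2*U)) = 7*(1/(2*U)) = 7/(2*U))
(E(10, -4) - 123)**2 = ((7/2)/(-4) - 123)**2 = ((7/2)*(-1/4) - 123)**2 = (-7/8 - 123)**2 = (-991/8)**2 = 982081/64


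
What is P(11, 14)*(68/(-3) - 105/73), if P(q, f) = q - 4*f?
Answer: 79185/73 ≈ 1084.7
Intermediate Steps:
P(11, 14)*(68/(-3) - 105/73) = (11 - 4*14)*(68/(-3) - 105/73) = (11 - 56)*(68*(-⅓) - 105*1/73) = -45*(-68/3 - 105/73) = -45*(-5279/219) = 79185/73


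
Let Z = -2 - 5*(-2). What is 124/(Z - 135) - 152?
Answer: -19428/127 ≈ -152.98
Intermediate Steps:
Z = 8 (Z = -2 + 10 = 8)
124/(Z - 135) - 152 = 124/(8 - 135) - 152 = 124/(-127) - 152 = -1/127*124 - 152 = -124/127 - 152 = -19428/127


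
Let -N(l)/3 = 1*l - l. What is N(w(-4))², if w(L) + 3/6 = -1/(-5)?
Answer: 0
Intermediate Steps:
w(L) = -3/10 (w(L) = -½ - 1/(-5) = -½ - 1*(-⅕) = -½ + ⅕ = -3/10)
N(l) = 0 (N(l) = -3*(1*l - l) = -3*(l - l) = -3*0 = 0)
N(w(-4))² = 0² = 0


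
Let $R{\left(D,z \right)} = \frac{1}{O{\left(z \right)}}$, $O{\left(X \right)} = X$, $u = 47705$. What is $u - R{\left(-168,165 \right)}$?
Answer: $\frac{7871324}{165} \approx 47705.0$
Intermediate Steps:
$R{\left(D,z \right)} = \frac{1}{z}$
$u - R{\left(-168,165 \right)} = 47705 - \frac{1}{165} = \frac{7871324}{165}$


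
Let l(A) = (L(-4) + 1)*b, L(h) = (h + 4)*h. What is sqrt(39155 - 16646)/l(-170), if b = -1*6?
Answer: -sqrt(2501)/2 ≈ -25.005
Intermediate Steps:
b = -6
L(h) = h*(4 + h) (L(h) = (4 + h)*h = h*(4 + h))
l(A) = -6 (l(A) = (-4*(4 - 4) + 1)*(-6) = (-4*0 + 1)*(-6) = (0 + 1)*(-6) = 1*(-6) = -6)
sqrt(39155 - 16646)/l(-170) = sqrt(39155 - 16646)/(-6) = sqrt(22509)*(-1/6) = (3*sqrt(2501))*(-1/6) = -sqrt(2501)/2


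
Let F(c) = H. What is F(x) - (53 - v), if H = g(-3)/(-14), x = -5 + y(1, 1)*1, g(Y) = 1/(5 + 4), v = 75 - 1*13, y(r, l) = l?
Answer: 1133/126 ≈ 8.9921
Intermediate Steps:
v = 62 (v = 75 - 13 = 62)
g(Y) = 1/9
x = -4 (x = -5 + 1*1 = -5 + 1 = -4)
H = -1/126 (H = (1/9)/(-14) = (1/9)*(-1/14) = -1/126 ≈ -0.0079365)
F(c) = -1/126
F(x) - (53 - v) = -1/126 - (53 - 1*62) = -1/126 - (53 - 62) = -1/126 - 1*(-9) = -1/126 + 9 = 1133/126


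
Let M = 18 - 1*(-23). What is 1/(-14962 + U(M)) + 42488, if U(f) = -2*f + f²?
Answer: 567767143/13363 ≈ 42488.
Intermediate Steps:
M = 41 (M = 18 + 23 = 41)
U(f) = f² - 2*f
1/(-14962 + U(M)) + 42488 = 1/(-14962 + 41*(-2 + 41)) + 42488 = 1/(-14962 + 41*39) + 42488 = 1/(-14962 + 1599) + 42488 = 1/(-13363) + 42488 = -1/13363 + 42488 = 567767143/13363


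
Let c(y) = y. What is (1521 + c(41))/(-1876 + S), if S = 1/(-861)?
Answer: -1344882/1615237 ≈ -0.83262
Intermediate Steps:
S = -1/861 ≈ -0.0011614
(1521 + c(41))/(-1876 + S) = (1521 + 41)/(-1876 - 1/861) = 1562/(-1615237/861) = 1562*(-861/1615237) = -1344882/1615237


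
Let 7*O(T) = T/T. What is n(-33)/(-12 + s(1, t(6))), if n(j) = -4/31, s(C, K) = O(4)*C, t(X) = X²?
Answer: 28/2573 ≈ 0.010882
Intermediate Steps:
O(T) = ⅐ (O(T) = (T/T)/7 = (⅐)*1 = ⅐)
s(C, K) = C/7
n(j) = -4/31 (n(j) = -4*1/31 = -4/31)
n(-33)/(-12 + s(1, t(6))) = -4/31/(-12 + (⅐)*1) = -4/31/(-12 + ⅐) = -4/31/(-83/7) = -7/83*(-4/31) = 28/2573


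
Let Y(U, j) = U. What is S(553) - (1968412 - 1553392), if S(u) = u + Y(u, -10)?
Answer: -413914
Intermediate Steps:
S(u) = 2*u (S(u) = u + u = 2*u)
S(553) - (1968412 - 1553392) = 2*553 - (1968412 - 1553392) = 1106 - 1*415020 = 1106 - 415020 = -413914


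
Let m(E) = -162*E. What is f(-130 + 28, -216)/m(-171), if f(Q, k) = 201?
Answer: 67/9234 ≈ 0.0072558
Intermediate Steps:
f(-130 + 28, -216)/m(-171) = 201/((-162*(-171))) = 201/27702 = 201*(1/27702) = 67/9234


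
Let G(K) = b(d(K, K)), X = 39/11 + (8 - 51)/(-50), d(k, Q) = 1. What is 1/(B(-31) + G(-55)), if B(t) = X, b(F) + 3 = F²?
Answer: 550/1323 ≈ 0.41572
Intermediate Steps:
b(F) = -3 + F²
X = 2423/550 (X = 39*(1/11) - 43*(-1/50) = 39/11 + 43/50 = 2423/550 ≈ 4.4055)
G(K) = -2 (G(K) = -3 + 1² = -3 + 1 = -2)
B(t) = 2423/550
1/(B(-31) + G(-55)) = 1/(2423/550 - 2) = 1/(1323/550) = 550/1323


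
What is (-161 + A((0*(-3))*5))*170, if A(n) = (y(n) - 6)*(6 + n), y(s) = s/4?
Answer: -33490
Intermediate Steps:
y(s) = s/4 (y(s) = s*(1/4) = s/4)
A(n) = (-6 + n/4)*(6 + n) (A(n) = (n/4 - 6)*(6 + n) = (-6 + n/4)*(6 + n))
(-161 + A((0*(-3))*5))*170 = (-161 + (-36 - 9*0*(-3)*5/2 + ((0*(-3))*5)**2/4))*170 = (-161 + (-36 - 0*5 + (0*5)**2/4))*170 = (-161 + (-36 - 9/2*0 + (1/4)*0**2))*170 = (-161 + (-36 + 0 + (1/4)*0))*170 = (-161 + (-36 + 0 + 0))*170 = (-161 - 36)*170 = -197*170 = -33490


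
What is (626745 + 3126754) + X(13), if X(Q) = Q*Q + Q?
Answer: 3753681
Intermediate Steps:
X(Q) = Q + Q² (X(Q) = Q² + Q = Q + Q²)
(626745 + 3126754) + X(13) = (626745 + 3126754) + 13*(1 + 13) = 3753499 + 13*14 = 3753499 + 182 = 3753681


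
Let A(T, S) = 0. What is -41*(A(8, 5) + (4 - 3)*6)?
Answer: -246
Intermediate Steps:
-41*(A(8, 5) + (4 - 3)*6) = -41*(0 + (4 - 3)*6) = -41*(0 + 1*6) = -41*(0 + 6) = -41*6 = -246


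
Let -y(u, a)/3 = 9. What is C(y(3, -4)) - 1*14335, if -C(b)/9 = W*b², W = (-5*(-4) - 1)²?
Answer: -2382856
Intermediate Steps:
y(u, a) = -27 (y(u, a) = -3*9 = -27)
W = 361 (W = (20 - 1)² = 19² = 361)
C(b) = -3249*b²
C(y(3, -4)) - 1*14335 = -3249*(-27)² - 1*14335 = -3249*729 - 14335 = -2368521 - 14335 = -2382856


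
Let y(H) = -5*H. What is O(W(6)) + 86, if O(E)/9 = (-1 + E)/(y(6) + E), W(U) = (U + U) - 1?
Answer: 1544/19 ≈ 81.263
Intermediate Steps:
W(U) = -1 + 2*U (W(U) = 2*U - 1 = -1 + 2*U)
O(E) = 9*(-1 + E)/(-30 + E) (O(E) = 9*((-1 + E)/(-5*6 + E)) = 9*((-1 + E)/(-30 + E)) = 9*(-1 + E)/(-30 + E))
O(W(6)) + 86 = 9*(-1 + (-1 + 2*6))/(-30 + (-1 + 2*6)) + 86 = 9*(-1 + (-1 + 12))/(-30 + (-1 + 12)) + 86 = 9*(-1 + 11)/(-30 + 11) + 86 = 9*10/(-19) + 86 = 9*(-1/19)*10 + 86 = -90/19 + 86 = 1544/19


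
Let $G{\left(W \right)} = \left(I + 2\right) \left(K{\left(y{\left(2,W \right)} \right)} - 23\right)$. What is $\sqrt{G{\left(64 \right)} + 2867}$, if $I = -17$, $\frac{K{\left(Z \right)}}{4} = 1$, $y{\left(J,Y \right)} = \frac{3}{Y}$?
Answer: $4 \sqrt{197} \approx 56.143$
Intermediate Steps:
$K{\left(Z \right)} = 4$ ($K{\left(Z \right)} = 4 \cdot 1 = 4$)
$G{\left(W \right)} = 285$ ($G{\left(W \right)} = \left(-17 + 2\right) \left(4 - 23\right) = \left(-15\right) \left(-19\right) = 285$)
$\sqrt{G{\left(64 \right)} + 2867} = \sqrt{285 + 2867} = \sqrt{3152} = 4 \sqrt{197}$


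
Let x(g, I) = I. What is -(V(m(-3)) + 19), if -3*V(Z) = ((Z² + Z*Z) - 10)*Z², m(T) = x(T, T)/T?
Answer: -65/3 ≈ -21.667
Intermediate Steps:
m(T) = 1 (m(T) = T/T = 1)
V(Z) = -Z²*(-10 + 2*Z²)/3 (V(Z) = -((Z² + Z*Z) - 10)*Z²/3 = -((Z² + Z²) - 10)*Z²/3 = -(2*Z² - 10)*Z²/3 = -(-10 + 2*Z²)*Z²/3 = -Z²*(-10 + 2*Z²)/3)
-(V(m(-3)) + 19) = -((⅔)*1²*(5 - 1*1²) + 19) = -((⅔)*1*(5 - 1*1) + 19) = -((⅔)*1*(5 - 1) + 19) = -((⅔)*1*4 + 19) = -(8/3 + 19) = -1*65/3 = -65/3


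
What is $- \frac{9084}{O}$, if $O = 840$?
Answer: $- \frac{757}{70} \approx -10.814$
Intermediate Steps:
$- \frac{9084}{O} = - \frac{9084}{840} = \left(-9084\right) \frac{1}{840} = - \frac{757}{70}$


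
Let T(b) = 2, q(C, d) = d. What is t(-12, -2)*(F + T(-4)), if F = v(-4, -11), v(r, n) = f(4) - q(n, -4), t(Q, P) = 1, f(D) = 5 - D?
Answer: 7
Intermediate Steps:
v(r, n) = 5 (v(r, n) = (5 - 1*4) - 1*(-4) = (5 - 4) + 4 = 1 + 4 = 5)
F = 5
t(-12, -2)*(F + T(-4)) = 1*(5 + 2) = 1*7 = 7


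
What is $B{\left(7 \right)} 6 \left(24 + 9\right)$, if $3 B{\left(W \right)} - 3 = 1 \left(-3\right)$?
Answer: $0$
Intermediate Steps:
$B{\left(W \right)} = 0$ ($B{\left(W \right)} = 1 + \frac{1 \left(-3\right)}{3} = 1 + \frac{1}{3} \left(-3\right) = 1 - 1 = 0$)
$B{\left(7 \right)} 6 \left(24 + 9\right) = 0 \cdot 6 \left(24 + 9\right) = 0 \cdot 33 = 0$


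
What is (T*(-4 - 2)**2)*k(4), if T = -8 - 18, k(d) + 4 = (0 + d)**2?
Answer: -11232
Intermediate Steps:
k(d) = -4 + d**2 (k(d) = -4 + (0 + d)**2 = -4 + d**2)
T = -26
(T*(-4 - 2)**2)*k(4) = (-26*(-4 - 2)**2)*(-4 + 4**2) = (-26*(-6)**2)*(-4 + 16) = -26*36*12 = -936*12 = -11232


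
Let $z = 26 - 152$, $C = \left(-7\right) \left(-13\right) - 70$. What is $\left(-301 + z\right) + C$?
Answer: $-406$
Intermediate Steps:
$C = 21$ ($C = 91 - 70 = 21$)
$z = -126$
$\left(-301 + z\right) + C = \left(-301 - 126\right) + 21 = -427 + 21 = -406$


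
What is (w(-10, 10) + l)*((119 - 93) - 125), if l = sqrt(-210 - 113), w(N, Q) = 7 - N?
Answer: -1683 - 99*I*sqrt(323) ≈ -1683.0 - 1779.2*I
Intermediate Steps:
l = I*sqrt(323) (l = sqrt(-323) = I*sqrt(323) ≈ 17.972*I)
(w(-10, 10) + l)*((119 - 93) - 125) = ((7 - 1*(-10)) + I*sqrt(323))*((119 - 93) - 125) = ((7 + 10) + I*sqrt(323))*(26 - 125) = (17 + I*sqrt(323))*(-99) = -1683 - 99*I*sqrt(323)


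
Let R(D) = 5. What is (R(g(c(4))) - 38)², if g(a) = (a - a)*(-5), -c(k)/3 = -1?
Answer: 1089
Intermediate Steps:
c(k) = 3 (c(k) = -3*(-1) = 3)
g(a) = 0 (g(a) = 0*(-5) = 0)
(R(g(c(4))) - 38)² = (5 - 38)² = (-33)² = 1089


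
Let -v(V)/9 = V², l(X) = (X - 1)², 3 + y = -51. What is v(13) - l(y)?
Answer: -4546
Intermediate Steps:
y = -54 (y = -3 - 51 = -54)
l(X) = (-1 + X)²
v(V) = -9*V²
v(13) - l(y) = -9*13² - (-1 - 54)² = -9*169 - 1*(-55)² = -1521 - 1*3025 = -1521 - 3025 = -4546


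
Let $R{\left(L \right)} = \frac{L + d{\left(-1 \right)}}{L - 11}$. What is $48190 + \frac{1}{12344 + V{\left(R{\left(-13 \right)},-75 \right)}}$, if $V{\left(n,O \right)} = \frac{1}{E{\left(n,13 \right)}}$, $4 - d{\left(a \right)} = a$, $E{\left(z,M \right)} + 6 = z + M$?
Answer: $\frac{13087006512}{271571} \approx 48190.0$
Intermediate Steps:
$E{\left(z,M \right)} = -6 + M + z$ ($E{\left(z,M \right)} = -6 + \left(z + M\right) = -6 + \left(M + z\right) = -6 + M + z$)
$d{\left(a \right)} = 4 - a$
$R{\left(L \right)} = \frac{5 + L}{-11 + L}$ ($R{\left(L \right)} = \frac{L + \left(4 - -1\right)}{L - 11} = \frac{L + \left(4 + 1\right)}{-11 + L} = \frac{L + 5}{-11 + L} = \frac{5 + L}{-11 + L}$)
$V{\left(n,O \right)} = \frac{1}{7 + n}$ ($V{\left(n,O \right)} = \frac{1}{-6 + 13 + n} = \frac{1}{7 + n}$)
$48190 + \frac{1}{12344 + V{\left(R{\left(-13 \right)},-75 \right)}} = 48190 + \frac{1}{12344 + \frac{1}{7 + \frac{5 - 13}{-11 - 13}}} = 48190 + \frac{1}{12344 + \frac{1}{7 + \frac{1}{-24} \left(-8\right)}} = 48190 + \frac{1}{12344 + \frac{1}{7 - - \frac{1}{3}}} = 48190 + \frac{1}{12344 + \frac{1}{7 + \frac{1}{3}}} = 48190 + \frac{1}{12344 + \frac{1}{\frac{22}{3}}} = 48190 + \frac{1}{12344 + \frac{3}{22}} = 48190 + \frac{1}{\frac{271571}{22}} = 48190 + \frac{22}{271571} = \frac{13087006512}{271571}$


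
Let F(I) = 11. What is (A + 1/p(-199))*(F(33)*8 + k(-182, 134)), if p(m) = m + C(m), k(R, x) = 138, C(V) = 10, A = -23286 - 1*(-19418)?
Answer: -165217978/189 ≈ -8.7417e+5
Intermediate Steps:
A = -3868 (A = -23286 + 19418 = -3868)
p(m) = 10 + m (p(m) = m + 10 = 10 + m)
(A + 1/p(-199))*(F(33)*8 + k(-182, 134)) = (-3868 + 1/(10 - 199))*(11*8 + 138) = (-3868 + 1/(-189))*(88 + 138) = (-3868 - 1/189)*226 = -731053/189*226 = -165217978/189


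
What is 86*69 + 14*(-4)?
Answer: 5878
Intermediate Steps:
86*69 + 14*(-4) = 5934 - 56 = 5878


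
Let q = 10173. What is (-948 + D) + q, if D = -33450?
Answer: -24225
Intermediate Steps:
(-948 + D) + q = (-948 - 33450) + 10173 = -34398 + 10173 = -24225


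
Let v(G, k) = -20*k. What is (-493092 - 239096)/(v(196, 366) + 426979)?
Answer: -732188/419659 ≈ -1.7447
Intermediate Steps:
(-493092 - 239096)/(v(196, 366) + 426979) = (-493092 - 239096)/(-20*366 + 426979) = -732188/(-7320 + 426979) = -732188/419659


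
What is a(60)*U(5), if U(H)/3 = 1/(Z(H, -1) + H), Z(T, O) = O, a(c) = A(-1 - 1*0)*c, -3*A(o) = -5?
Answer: 75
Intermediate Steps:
A(o) = 5/3 (A(o) = -1/3*(-5) = 5/3)
a(c) = 5*c/3
U(H) = 3/(-1 + H)
a(60)*U(5) = ((5/3)*60)*(3/(-1 + 5)) = 100*(3/4) = 75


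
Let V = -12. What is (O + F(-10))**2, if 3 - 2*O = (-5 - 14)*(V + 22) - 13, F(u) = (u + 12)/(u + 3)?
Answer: 516961/49 ≈ 10550.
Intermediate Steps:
F(u) = (12 + u)/(3 + u)
O = 103 (O = 3/2 - ((-5 - 14)*(-12 + 22) - 13)/2 = 3/2 - (-19*10 - 13)/2 = 3/2 - (-190 - 13)/2 = 3/2 - 1/2*(-203) = 3/2 + 203/2 = 103)
(O + F(-10))**2 = (103 + (12 - 10)/(3 - 10))**2 = (103 + 2/(-7))**2 = (103 - 1/7*2)**2 = (103 - 2/7)**2 = (719/7)**2 = 516961/49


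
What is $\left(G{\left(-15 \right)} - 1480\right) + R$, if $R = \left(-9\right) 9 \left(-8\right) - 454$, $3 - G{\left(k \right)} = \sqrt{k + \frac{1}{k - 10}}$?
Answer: $-1283 - \frac{2 i \sqrt{94}}{5} \approx -1283.0 - 3.8781 i$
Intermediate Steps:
$G{\left(k \right)} = 3 - \sqrt{k + \frac{1}{-10 + k}}$ ($G{\left(k \right)} = 3 - \sqrt{k + \frac{1}{k - 10}} = 3 - \sqrt{k + \frac{1}{-10 + k}}$)
$R = 194$ ($R = \left(-81\right) \left(-8\right) - 454 = 648 - 454 = 194$)
$\left(G{\left(-15 \right)} - 1480\right) + R = \left(\left(3 - \sqrt{\frac{1 - 15 \left(-10 - 15\right)}{-10 - 15}}\right) - 1480\right) + 194 = \left(\left(3 - \sqrt{\frac{1 - -375}{-25}}\right) - 1480\right) + 194 = \left(\left(3 - \sqrt{- \frac{1 + 375}{25}}\right) - 1480\right) + 194 = \left(\left(3 - \sqrt{\left(- \frac{1}{25}\right) 376}\right) - 1480\right) + 194 = \left(\left(3 - \sqrt{- \frac{376}{25}}\right) - 1480\right) + 194 = \left(\left(3 - \frac{2 i \sqrt{94}}{5}\right) - 1480\right) + 194 = \left(-1477 - \frac{2 i \sqrt{94}}{5}\right) + 194 = -1283 - \frac{2 i \sqrt{94}}{5}$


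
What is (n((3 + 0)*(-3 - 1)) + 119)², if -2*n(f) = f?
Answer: 15625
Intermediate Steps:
n(f) = -f/2
(n((3 + 0)*(-3 - 1)) + 119)² = (-(3 + 0)*(-3 - 1)/2 + 119)² = (-3*(-4)/2 + 119)² = (-½*(-12) + 119)² = (6 + 119)² = 125² = 15625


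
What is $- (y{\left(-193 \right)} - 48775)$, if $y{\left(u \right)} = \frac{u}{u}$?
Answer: $48774$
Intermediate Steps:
$y{\left(u \right)} = 1$
$- (y{\left(-193 \right)} - 48775) = - (1 - 48775) = \left(-1\right) \left(-48774\right) = 48774$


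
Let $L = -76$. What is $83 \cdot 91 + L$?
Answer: $7477$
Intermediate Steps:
$83 \cdot 91 + L = 83 \cdot 91 - 76 = 7553 - 76 = 7477$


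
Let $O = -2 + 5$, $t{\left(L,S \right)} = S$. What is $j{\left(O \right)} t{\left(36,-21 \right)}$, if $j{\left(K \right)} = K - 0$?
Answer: $-63$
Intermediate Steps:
$O = 3$
$j{\left(K \right)} = K$ ($j{\left(K \right)} = K + 0 = K$)
$j{\left(O \right)} t{\left(36,-21 \right)} = 3 \left(-21\right) = -63$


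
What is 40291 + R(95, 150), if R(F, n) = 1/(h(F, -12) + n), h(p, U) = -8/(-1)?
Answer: 6365979/158 ≈ 40291.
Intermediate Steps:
h(p, U) = 8 (h(p, U) = -8*(-1) = 8)
R(F, n) = 1/(8 + n)
40291 + R(95, 150) = 40291 + 1/(8 + 150) = 40291 + 1/158 = 6365979/158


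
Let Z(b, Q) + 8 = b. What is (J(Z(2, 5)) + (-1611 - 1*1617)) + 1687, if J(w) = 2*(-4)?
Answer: -1549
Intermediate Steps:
Z(b, Q) = -8 + b
J(w) = -8
(J(Z(2, 5)) + (-1611 - 1*1617)) + 1687 = (-8 + (-1611 - 1*1617)) + 1687 = (-8 + (-1611 - 1617)) + 1687 = (-8 - 3228) + 1687 = -3236 + 1687 = -1549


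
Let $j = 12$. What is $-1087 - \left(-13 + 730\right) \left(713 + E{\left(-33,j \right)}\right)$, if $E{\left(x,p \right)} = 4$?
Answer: $-515176$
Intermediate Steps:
$-1087 - \left(-13 + 730\right) \left(713 + E{\left(-33,j \right)}\right) = -1087 - \left(-13 + 730\right) \left(713 + 4\right) = -1087 - 717 \cdot 717 = -1087 - 514089 = -515176$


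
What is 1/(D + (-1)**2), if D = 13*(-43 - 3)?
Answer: -1/597 ≈ -0.0016750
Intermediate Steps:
D = -598 (D = 13*(-46) = -598)
1/(D + (-1)**2) = 1/(-598 + (-1)**2) = 1/(-598 + 1) = 1/(-597) = -1/597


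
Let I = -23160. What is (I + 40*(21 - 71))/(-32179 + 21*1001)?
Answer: 12580/5579 ≈ 2.2549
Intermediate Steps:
(I + 40*(21 - 71))/(-32179 + 21*1001) = (-23160 + 40*(21 - 71))/(-32179 + 21*1001) = (-23160 + 40*(-50))/(-32179 + 21021) = (-23160 - 2000)/(-11158) = -25160*(-1/11158) = 12580/5579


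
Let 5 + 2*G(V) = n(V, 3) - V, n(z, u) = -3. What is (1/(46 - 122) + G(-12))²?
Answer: 22801/5776 ≈ 3.9475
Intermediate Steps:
G(V) = -4 - V/2 (G(V) = -5/2 + (-3 - V)/2 = -5/2 + (-3/2 - V/2) = -4 - V/2)
(1/(46 - 122) + G(-12))² = (1/(46 - 122) + (-4 - ½*(-12)))² = (1/(-76) + (-4 + 6))² = (-1/76 + 2)² = (151/76)² = 22801/5776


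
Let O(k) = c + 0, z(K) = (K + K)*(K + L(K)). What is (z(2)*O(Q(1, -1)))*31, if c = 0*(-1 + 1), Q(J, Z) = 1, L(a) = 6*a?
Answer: 0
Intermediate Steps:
c = 0 (c = 0*0 = 0)
z(K) = 14*K² (z(K) = (K + K)*(K + 6*K) = (2*K)*(7*K) = 14*K²)
O(k) = 0 (O(k) = 0 + 0 = 0)
(z(2)*O(Q(1, -1)))*31 = ((14*2²)*0)*31 = ((14*4)*0)*31 = (56*0)*31 = 0*31 = 0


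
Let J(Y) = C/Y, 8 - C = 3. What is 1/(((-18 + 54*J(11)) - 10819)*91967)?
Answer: -11/10938279079 ≈ -1.0056e-9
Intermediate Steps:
C = 5 (C = 8 - 1*3 = 8 - 3 = 5)
J(Y) = 5/Y
1/(((-18 + 54*J(11)) - 10819)*91967) = 1/((-18 + 54*(5/11)) - 10819*91967) = (1/91967)/((-18 + 54*(5*(1/11))) - 10819) = (1/91967)/((-18 + 54*(5/11)) - 10819) = (1/91967)/((-18 + 270/11) - 10819) = (1/91967)/(72/11 - 10819) = (1/91967)/(-118937/11) = -11/118937*1/91967 = -11/10938279079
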